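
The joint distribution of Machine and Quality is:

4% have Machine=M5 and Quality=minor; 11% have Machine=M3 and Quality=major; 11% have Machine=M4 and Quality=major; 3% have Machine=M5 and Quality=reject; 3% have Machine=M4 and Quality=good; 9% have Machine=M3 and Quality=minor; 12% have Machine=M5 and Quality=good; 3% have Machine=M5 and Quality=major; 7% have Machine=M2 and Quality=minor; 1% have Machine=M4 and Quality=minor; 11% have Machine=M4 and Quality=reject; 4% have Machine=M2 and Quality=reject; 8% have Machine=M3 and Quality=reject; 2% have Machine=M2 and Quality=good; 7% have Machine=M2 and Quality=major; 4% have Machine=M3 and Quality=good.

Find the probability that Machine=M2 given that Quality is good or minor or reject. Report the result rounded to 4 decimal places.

0.1912

P(Quality=good) = 0.02 + 0.04 + 0.03 + 0.12 = 0.21.
P(Quality=minor) = 0.07 + 0.09 + 0.01 + 0.04 = 0.21.
P(Quality=reject) = 0.04 + 0.08 + 0.11 + 0.03 = 0.26.
P(Quality ∈ {good, minor, reject}) = 0.21 + 0.21 + 0.26 = 0.68; P(Machine=M2, Quality ∈ {good, minor, reject}) = 0.02 + 0.07 + 0.04 = 0.13.
P(Machine=M2 | Quality ∈ {good, minor, reject}) = 0.13/0.68 = 0.1912.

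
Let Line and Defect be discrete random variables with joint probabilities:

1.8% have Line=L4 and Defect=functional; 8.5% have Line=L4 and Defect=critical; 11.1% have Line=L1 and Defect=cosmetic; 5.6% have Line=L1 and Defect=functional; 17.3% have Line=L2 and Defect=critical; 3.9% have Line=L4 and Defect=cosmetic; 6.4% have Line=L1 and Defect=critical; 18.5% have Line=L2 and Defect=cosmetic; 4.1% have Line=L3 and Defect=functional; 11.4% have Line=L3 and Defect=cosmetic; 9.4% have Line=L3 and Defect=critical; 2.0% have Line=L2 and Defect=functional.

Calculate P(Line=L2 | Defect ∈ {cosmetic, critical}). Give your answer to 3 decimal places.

P(Defect=cosmetic) = 0.111 + 0.185 + 0.114 + 0.039 = 0.449.
P(Defect=critical) = 0.064 + 0.173 + 0.094 + 0.085 = 0.416.
P(Defect ∈ {cosmetic, critical}) = 0.449 + 0.416 = 0.865; P(Line=L2, Defect ∈ {cosmetic, critical}) = 0.185 + 0.173 = 0.358.
P(Line=L2 | Defect ∈ {cosmetic, critical}) = 0.358/0.865 = 0.414.

0.414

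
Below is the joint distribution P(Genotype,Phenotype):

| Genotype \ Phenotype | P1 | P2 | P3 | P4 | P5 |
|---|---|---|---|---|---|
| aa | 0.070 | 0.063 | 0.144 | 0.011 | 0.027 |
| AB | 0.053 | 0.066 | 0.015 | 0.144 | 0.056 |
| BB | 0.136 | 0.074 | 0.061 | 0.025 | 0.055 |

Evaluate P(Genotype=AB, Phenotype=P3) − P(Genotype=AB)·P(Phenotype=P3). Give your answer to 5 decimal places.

P(Genotype=AB) = 0.053 + 0.066 + 0.015 + 0.144 + 0.056 = 0.334.
P(Phenotype=P3) = 0.144 + 0.015 + 0.061 = 0.220.
P(Genotype=AB, Phenotype=P3) − P(Genotype=AB)P(Phenotype=P3) = 0.015 − 0.334×0.220 = -0.05848.

-0.05848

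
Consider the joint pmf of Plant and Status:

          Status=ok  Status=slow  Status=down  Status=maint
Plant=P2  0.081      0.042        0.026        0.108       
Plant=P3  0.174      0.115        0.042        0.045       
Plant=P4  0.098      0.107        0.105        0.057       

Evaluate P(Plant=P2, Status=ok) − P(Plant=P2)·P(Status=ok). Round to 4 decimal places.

-0.0097

P(Plant=P2) = 0.081 + 0.042 + 0.026 + 0.108 = 0.257.
P(Status=ok) = 0.081 + 0.174 + 0.098 = 0.353.
P(Plant=P2, Status=ok) − P(Plant=P2)P(Status=ok) = 0.081 − 0.257×0.353 = -0.0097.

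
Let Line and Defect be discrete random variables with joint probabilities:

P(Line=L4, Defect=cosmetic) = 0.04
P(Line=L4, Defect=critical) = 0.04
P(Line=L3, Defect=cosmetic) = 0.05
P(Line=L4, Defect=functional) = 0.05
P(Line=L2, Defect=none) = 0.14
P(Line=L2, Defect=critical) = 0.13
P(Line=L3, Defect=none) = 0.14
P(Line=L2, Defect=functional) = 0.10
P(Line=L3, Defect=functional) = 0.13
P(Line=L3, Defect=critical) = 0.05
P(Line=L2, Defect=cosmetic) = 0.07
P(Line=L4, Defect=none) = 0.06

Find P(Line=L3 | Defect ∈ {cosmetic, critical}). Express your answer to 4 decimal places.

P(Defect=cosmetic) = 0.07 + 0.05 + 0.04 = 0.16.
P(Defect=critical) = 0.13 + 0.05 + 0.04 = 0.22.
P(Defect ∈ {cosmetic, critical}) = 0.16 + 0.22 = 0.38; P(Line=L3, Defect ∈ {cosmetic, critical}) = 0.05 + 0.05 = 0.10.
P(Line=L3 | Defect ∈ {cosmetic, critical}) = 0.10/0.38 = 0.2632.

0.2632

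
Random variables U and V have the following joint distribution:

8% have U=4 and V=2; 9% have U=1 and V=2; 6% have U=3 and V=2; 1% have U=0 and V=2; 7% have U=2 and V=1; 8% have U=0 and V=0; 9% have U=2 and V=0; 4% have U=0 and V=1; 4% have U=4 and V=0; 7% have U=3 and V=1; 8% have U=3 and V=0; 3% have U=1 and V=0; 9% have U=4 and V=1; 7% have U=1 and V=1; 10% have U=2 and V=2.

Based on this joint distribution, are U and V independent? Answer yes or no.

P(U=0) = 0.13 and P(V=0) = 0.32, so their product is 0.0416, but P(U=0, V=0) = 0.08. Since these differ, U and V are not independent.

no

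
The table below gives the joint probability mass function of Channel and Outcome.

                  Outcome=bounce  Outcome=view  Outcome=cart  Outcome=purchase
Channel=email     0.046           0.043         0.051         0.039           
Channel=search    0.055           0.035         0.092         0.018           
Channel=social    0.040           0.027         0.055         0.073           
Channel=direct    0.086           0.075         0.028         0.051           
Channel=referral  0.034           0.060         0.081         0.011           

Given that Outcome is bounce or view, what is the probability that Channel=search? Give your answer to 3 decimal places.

0.180

P(Outcome=bounce) = 0.046 + 0.055 + 0.040 + 0.086 + 0.034 = 0.261.
P(Outcome=view) = 0.043 + 0.035 + 0.027 + 0.075 + 0.060 = 0.240.
P(Outcome ∈ {bounce, view}) = 0.261 + 0.240 = 0.501; P(Channel=search, Outcome ∈ {bounce, view}) = 0.055 + 0.035 = 0.090.
P(Channel=search | Outcome ∈ {bounce, view}) = 0.090/0.501 = 0.180.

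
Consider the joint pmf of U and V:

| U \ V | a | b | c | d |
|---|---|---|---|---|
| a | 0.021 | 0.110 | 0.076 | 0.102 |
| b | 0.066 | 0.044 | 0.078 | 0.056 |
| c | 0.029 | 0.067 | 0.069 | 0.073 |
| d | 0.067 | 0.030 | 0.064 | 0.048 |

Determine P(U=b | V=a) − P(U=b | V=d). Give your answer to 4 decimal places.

P(V=a) = 0.021 + 0.066 + 0.029 + 0.067 = 0.183; P(U=b | V=a) = 0.066/0.183 = 0.36066.
P(V=d) = 0.102 + 0.056 + 0.073 + 0.048 = 0.279; P(U=b | V=d) = 0.056/0.279 = 0.20072.
Difference = 0.1599.

0.1599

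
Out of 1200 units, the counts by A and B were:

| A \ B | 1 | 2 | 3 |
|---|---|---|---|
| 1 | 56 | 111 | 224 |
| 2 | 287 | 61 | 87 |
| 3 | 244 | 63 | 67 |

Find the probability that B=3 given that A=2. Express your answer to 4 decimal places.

0.2000

Total with A=2: 287 + 61 + 87 = 435.
P(B=3 | A=2) = 87/435 = 0.2000.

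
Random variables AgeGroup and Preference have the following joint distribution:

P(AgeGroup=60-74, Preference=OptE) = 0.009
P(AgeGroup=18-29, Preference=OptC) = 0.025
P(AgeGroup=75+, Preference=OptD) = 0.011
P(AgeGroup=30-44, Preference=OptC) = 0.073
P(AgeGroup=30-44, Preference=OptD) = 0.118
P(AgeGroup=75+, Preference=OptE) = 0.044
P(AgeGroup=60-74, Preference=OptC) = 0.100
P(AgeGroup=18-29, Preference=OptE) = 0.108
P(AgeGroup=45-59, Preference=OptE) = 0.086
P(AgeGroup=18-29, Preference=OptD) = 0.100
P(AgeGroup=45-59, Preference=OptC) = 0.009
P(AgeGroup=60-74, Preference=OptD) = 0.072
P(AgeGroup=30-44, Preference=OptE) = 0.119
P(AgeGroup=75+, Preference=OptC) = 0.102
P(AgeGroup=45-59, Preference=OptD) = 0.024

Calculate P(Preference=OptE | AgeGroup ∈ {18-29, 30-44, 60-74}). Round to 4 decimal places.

P(AgeGroup=18-29) = 0.025 + 0.100 + 0.108 = 0.233.
P(AgeGroup=30-44) = 0.073 + 0.118 + 0.119 = 0.310.
P(AgeGroup=60-74) = 0.100 + 0.072 + 0.009 = 0.181.
P(AgeGroup ∈ {18-29, 30-44, 60-74}) = 0.233 + 0.310 + 0.181 = 0.724; P(Preference=OptE, AgeGroup ∈ {18-29, 30-44, 60-74}) = 0.108 + 0.119 + 0.009 = 0.236.
P(Preference=OptE | AgeGroup ∈ {18-29, 30-44, 60-74}) = 0.236/0.724 = 0.3260.

0.3260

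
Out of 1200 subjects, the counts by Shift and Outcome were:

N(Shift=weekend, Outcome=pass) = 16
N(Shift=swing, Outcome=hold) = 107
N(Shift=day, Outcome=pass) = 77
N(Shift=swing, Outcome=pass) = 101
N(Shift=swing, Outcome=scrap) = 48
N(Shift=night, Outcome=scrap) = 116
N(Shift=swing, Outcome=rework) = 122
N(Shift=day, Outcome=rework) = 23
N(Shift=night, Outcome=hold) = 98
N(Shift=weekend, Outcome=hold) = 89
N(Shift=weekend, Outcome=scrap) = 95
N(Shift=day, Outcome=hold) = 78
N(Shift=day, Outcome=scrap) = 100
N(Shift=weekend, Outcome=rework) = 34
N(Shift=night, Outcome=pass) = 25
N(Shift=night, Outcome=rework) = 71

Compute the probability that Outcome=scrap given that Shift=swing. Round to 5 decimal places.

Total with Shift=swing: 101 + 122 + 48 + 107 = 378.
P(Outcome=scrap | Shift=swing) = 48/378 = 0.12698.

0.12698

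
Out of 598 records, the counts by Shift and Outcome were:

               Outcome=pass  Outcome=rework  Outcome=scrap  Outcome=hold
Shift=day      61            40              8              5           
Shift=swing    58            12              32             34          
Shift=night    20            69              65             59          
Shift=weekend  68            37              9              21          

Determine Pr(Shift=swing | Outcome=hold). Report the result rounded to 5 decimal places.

Total with Outcome=hold: 5 + 34 + 59 + 21 = 119.
P(Shift=swing | Outcome=hold) = 34/119 = 0.28571.

0.28571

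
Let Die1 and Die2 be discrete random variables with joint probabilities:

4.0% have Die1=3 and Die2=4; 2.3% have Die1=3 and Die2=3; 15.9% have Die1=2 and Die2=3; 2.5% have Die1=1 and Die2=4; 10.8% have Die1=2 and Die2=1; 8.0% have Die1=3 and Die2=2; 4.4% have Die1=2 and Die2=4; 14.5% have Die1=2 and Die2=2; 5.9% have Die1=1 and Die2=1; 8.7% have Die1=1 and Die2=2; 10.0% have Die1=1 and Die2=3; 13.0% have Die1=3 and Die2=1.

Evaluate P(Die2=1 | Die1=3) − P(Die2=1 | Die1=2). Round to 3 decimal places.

P(Die1=3) = 0.130 + 0.080 + 0.023 + 0.040 = 0.273; P(Die2=1 | Die1=3) = 0.130/0.273 = 0.4762.
P(Die1=2) = 0.108 + 0.145 + 0.159 + 0.044 = 0.456; P(Die2=1 | Die1=2) = 0.108/0.456 = 0.2368.
Difference = 0.239.

0.239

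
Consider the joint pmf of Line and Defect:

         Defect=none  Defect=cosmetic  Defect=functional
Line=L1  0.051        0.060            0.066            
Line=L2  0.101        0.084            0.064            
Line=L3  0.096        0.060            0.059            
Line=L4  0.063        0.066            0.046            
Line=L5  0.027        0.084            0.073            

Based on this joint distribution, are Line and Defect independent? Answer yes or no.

P(Line=L5) = 0.184 and P(Defect=none) = 0.338, so their product is 0.06219, but P(Line=L5, Defect=none) = 0.027. Since these differ, Line and Defect are not independent.

no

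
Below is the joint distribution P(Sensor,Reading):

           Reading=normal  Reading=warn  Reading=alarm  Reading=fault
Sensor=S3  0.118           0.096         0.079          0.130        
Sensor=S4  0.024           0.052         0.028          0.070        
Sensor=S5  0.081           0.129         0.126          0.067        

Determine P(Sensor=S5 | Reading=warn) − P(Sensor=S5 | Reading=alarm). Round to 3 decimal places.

-0.075

P(Reading=warn) = 0.096 + 0.052 + 0.129 = 0.277; P(Sensor=S5 | Reading=warn) = 0.129/0.277 = 0.4657.
P(Reading=alarm) = 0.079 + 0.028 + 0.126 = 0.233; P(Sensor=S5 | Reading=alarm) = 0.126/0.233 = 0.5408.
Difference = -0.075.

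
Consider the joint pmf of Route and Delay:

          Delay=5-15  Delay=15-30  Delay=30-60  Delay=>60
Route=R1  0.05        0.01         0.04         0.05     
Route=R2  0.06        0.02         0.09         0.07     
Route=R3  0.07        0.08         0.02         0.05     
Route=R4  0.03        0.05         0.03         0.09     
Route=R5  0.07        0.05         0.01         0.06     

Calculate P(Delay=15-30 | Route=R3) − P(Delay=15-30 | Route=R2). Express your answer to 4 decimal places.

0.2803

P(Route=R3) = 0.07 + 0.08 + 0.02 + 0.05 = 0.22; P(Delay=15-30 | Route=R3) = 0.08/0.22 = 0.36364.
P(Route=R2) = 0.06 + 0.02 + 0.09 + 0.07 = 0.24; P(Delay=15-30 | Route=R2) = 0.02/0.24 = 0.08333.
Difference = 0.2803.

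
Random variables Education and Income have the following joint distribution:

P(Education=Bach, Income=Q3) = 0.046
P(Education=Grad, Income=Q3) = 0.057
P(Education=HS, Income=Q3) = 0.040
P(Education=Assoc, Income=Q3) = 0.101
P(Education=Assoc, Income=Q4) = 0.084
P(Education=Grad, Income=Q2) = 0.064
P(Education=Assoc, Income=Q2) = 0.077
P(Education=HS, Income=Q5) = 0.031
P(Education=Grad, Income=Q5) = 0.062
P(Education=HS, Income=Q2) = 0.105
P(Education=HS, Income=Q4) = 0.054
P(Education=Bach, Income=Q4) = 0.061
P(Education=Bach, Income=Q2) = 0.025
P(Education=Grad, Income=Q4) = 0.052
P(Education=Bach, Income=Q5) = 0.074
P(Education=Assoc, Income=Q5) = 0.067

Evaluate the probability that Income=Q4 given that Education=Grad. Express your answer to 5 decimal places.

P(Education=Grad) = 0.064 + 0.057 + 0.052 + 0.062 = 0.235.
P(Income=Q4 | Education=Grad) = 0.052/0.235 = 0.22128.

0.22128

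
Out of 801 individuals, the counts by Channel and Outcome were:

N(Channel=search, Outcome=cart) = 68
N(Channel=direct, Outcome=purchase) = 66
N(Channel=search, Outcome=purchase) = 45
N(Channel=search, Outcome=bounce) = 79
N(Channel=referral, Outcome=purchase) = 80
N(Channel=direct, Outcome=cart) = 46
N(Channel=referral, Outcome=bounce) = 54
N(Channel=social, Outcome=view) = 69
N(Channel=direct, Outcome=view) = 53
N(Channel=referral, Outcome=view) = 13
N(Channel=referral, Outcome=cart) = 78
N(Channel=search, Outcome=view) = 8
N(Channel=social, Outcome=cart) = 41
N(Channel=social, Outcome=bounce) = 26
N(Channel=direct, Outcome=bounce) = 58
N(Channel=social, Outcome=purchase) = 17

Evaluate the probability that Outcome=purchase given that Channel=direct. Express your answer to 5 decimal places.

Total with Channel=direct: 58 + 53 + 46 + 66 = 223.
P(Outcome=purchase | Channel=direct) = 66/223 = 0.29596.

0.29596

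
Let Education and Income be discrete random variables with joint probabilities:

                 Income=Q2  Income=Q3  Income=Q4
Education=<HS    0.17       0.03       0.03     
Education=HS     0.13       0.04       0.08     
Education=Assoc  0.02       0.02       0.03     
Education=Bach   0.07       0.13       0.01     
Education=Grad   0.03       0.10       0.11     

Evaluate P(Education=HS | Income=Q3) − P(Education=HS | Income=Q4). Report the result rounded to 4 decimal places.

P(Income=Q3) = 0.03 + 0.04 + 0.02 + 0.13 + 0.10 = 0.32; P(Education=HS | Income=Q3) = 0.04/0.32 = 0.12500.
P(Income=Q4) = 0.03 + 0.08 + 0.03 + 0.01 + 0.11 = 0.26; P(Education=HS | Income=Q4) = 0.08/0.26 = 0.30769.
Difference = -0.1827.

-0.1827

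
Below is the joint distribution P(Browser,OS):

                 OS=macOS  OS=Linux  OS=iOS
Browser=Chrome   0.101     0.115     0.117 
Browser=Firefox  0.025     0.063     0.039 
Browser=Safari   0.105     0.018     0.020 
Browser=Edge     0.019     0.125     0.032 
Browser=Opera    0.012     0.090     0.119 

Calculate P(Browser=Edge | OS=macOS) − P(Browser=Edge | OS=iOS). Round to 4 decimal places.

P(OS=macOS) = 0.101 + 0.025 + 0.105 + 0.019 + 0.012 = 0.262; P(Browser=Edge | OS=macOS) = 0.019/0.262 = 0.07252.
P(OS=iOS) = 0.117 + 0.039 + 0.020 + 0.032 + 0.119 = 0.327; P(Browser=Edge | OS=iOS) = 0.032/0.327 = 0.09786.
Difference = -0.0253.

-0.0253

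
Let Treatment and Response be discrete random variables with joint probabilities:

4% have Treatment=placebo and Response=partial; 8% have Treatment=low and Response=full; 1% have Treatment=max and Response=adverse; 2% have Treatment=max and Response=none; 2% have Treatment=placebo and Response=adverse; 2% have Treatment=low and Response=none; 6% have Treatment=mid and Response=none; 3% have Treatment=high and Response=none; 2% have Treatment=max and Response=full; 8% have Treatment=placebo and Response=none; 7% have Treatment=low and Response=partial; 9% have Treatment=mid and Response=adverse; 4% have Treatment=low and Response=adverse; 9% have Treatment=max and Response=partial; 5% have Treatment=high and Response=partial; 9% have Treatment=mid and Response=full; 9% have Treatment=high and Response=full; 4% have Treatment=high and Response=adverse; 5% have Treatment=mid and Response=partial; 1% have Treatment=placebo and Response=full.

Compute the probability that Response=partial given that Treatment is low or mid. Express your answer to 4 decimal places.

P(Treatment=low) = 0.02 + 0.07 + 0.08 + 0.04 = 0.21.
P(Treatment=mid) = 0.06 + 0.05 + 0.09 + 0.09 = 0.29.
P(Treatment ∈ {low, mid}) = 0.21 + 0.29 = 0.50; P(Response=partial, Treatment ∈ {low, mid}) = 0.07 + 0.05 = 0.12.
P(Response=partial | Treatment ∈ {low, mid}) = 0.12/0.50 = 0.2400.

0.2400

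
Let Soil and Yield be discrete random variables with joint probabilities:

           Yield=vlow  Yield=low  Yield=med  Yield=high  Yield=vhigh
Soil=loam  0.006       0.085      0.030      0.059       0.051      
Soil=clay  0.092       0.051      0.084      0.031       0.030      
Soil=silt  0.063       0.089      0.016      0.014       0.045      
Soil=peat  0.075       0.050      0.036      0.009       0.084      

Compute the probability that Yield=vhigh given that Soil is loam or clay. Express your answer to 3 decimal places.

0.156

P(Soil=loam) = 0.006 + 0.085 + 0.030 + 0.059 + 0.051 = 0.231.
P(Soil=clay) = 0.092 + 0.051 + 0.084 + 0.031 + 0.030 = 0.288.
P(Soil ∈ {loam, clay}) = 0.231 + 0.288 = 0.519; P(Yield=vhigh, Soil ∈ {loam, clay}) = 0.051 + 0.030 = 0.081.
P(Yield=vhigh | Soil ∈ {loam, clay}) = 0.081/0.519 = 0.156.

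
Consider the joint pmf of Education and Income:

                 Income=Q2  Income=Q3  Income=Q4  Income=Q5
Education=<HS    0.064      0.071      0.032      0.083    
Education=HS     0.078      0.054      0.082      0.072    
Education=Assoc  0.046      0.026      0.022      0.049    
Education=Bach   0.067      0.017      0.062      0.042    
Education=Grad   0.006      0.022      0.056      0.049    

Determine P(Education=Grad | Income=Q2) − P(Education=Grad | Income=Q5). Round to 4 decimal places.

-0.1431

P(Income=Q2) = 0.064 + 0.078 + 0.046 + 0.067 + 0.006 = 0.261; P(Education=Grad | Income=Q2) = 0.006/0.261 = 0.02299.
P(Income=Q5) = 0.083 + 0.072 + 0.049 + 0.042 + 0.049 = 0.295; P(Education=Grad | Income=Q5) = 0.049/0.295 = 0.16610.
Difference = -0.1431.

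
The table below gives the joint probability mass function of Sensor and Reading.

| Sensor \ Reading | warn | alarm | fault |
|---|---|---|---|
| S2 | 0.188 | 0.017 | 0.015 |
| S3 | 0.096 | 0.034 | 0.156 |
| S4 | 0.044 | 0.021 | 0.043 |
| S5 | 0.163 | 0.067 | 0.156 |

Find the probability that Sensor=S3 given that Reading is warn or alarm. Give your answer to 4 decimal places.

P(Reading=warn) = 0.188 + 0.096 + 0.044 + 0.163 = 0.491.
P(Reading=alarm) = 0.017 + 0.034 + 0.021 + 0.067 = 0.139.
P(Reading ∈ {warn, alarm}) = 0.491 + 0.139 = 0.630; P(Sensor=S3, Reading ∈ {warn, alarm}) = 0.096 + 0.034 = 0.130.
P(Sensor=S3 | Reading ∈ {warn, alarm}) = 0.130/0.630 = 0.2063.

0.2063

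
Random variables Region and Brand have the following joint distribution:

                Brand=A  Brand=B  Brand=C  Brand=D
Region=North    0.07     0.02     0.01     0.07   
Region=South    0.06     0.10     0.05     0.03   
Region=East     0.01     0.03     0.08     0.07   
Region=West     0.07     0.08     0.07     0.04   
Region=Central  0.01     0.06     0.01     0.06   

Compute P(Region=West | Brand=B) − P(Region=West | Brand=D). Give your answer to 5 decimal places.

P(Brand=B) = 0.02 + 0.10 + 0.03 + 0.08 + 0.06 = 0.29; P(Region=West | Brand=B) = 0.08/0.29 = 0.275862.
P(Brand=D) = 0.07 + 0.03 + 0.07 + 0.04 + 0.06 = 0.27; P(Region=West | Brand=D) = 0.04/0.27 = 0.148148.
Difference = 0.12771.

0.12771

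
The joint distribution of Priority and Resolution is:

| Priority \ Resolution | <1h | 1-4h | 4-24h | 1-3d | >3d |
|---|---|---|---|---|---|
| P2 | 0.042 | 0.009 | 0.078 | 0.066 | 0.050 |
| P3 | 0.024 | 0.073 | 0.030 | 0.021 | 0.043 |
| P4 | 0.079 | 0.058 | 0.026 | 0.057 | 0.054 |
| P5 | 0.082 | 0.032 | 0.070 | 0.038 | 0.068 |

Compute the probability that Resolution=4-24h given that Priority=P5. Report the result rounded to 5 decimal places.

P(Priority=P5) = 0.082 + 0.032 + 0.070 + 0.038 + 0.068 = 0.290.
P(Resolution=4-24h | Priority=P5) = 0.070/0.290 = 0.24138.

0.24138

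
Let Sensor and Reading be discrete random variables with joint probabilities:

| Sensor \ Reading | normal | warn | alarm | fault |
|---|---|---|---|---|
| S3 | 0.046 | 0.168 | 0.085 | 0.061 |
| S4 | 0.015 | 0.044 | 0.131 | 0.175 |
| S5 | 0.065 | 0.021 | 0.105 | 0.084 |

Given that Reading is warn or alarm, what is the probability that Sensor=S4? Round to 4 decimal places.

P(Reading=warn) = 0.168 + 0.044 + 0.021 = 0.233.
P(Reading=alarm) = 0.085 + 0.131 + 0.105 = 0.321.
P(Reading ∈ {warn, alarm}) = 0.233 + 0.321 = 0.554; P(Sensor=S4, Reading ∈ {warn, alarm}) = 0.044 + 0.131 = 0.175.
P(Sensor=S4 | Reading ∈ {warn, alarm}) = 0.175/0.554 = 0.3159.

0.3159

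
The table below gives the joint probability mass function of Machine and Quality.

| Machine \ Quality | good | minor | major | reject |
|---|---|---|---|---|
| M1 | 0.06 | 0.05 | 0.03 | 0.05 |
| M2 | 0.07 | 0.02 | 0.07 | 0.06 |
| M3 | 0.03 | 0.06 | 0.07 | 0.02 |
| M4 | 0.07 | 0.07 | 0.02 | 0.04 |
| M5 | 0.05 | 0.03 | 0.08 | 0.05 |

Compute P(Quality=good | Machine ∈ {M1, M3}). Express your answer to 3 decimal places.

P(Machine=M1) = 0.06 + 0.05 + 0.03 + 0.05 = 0.19.
P(Machine=M3) = 0.03 + 0.06 + 0.07 + 0.02 = 0.18.
P(Machine ∈ {M1, M3}) = 0.19 + 0.18 = 0.37; P(Quality=good, Machine ∈ {M1, M3}) = 0.06 + 0.03 = 0.09.
P(Quality=good | Machine ∈ {M1, M3}) = 0.09/0.37 = 0.243.

0.243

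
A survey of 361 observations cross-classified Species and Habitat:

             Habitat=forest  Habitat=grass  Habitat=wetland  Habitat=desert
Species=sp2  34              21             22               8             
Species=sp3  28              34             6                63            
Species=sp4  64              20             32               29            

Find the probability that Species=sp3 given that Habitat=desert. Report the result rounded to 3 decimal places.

Total with Habitat=desert: 8 + 63 + 29 = 100.
P(Species=sp3 | Habitat=desert) = 63/100 = 0.630.

0.630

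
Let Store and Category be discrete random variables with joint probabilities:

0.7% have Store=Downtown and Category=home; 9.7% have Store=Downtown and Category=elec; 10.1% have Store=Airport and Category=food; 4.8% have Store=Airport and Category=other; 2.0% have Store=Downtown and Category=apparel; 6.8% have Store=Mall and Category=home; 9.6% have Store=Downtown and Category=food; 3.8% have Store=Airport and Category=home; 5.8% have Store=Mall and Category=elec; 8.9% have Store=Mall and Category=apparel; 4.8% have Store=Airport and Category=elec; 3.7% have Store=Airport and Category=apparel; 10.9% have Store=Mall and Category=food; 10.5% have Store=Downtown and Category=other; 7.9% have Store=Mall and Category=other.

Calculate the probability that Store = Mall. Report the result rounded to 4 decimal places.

P(Store=Mall) = 0.109 + 0.089 + 0.058 + 0.068 + 0.079 = 0.403.

0.4030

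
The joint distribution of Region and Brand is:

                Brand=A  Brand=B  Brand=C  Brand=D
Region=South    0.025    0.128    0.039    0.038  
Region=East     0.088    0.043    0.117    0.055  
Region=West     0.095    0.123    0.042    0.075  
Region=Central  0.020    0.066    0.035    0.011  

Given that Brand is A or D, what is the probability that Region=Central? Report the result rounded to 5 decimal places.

0.07617

P(Brand=A) = 0.025 + 0.088 + 0.095 + 0.020 = 0.228.
P(Brand=D) = 0.038 + 0.055 + 0.075 + 0.011 = 0.179.
P(Brand ∈ {A, D}) = 0.228 + 0.179 = 0.407; P(Region=Central, Brand ∈ {A, D}) = 0.020 + 0.011 = 0.031.
P(Region=Central | Brand ∈ {A, D}) = 0.031/0.407 = 0.07617.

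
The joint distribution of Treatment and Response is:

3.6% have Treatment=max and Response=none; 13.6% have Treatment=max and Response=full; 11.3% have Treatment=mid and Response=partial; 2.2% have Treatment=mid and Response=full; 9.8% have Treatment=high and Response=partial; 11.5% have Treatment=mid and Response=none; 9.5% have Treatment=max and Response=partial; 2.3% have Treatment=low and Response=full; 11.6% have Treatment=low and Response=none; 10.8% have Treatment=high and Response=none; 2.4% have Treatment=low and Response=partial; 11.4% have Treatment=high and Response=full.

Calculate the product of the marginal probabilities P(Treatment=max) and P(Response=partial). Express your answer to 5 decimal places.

P(Treatment=max) = 0.036 + 0.095 + 0.136 = 0.267.
P(Response=partial) = 0.024 + 0.113 + 0.098 + 0.095 = 0.330.
Product: 0.267 × 0.330 = 0.08811.

0.08811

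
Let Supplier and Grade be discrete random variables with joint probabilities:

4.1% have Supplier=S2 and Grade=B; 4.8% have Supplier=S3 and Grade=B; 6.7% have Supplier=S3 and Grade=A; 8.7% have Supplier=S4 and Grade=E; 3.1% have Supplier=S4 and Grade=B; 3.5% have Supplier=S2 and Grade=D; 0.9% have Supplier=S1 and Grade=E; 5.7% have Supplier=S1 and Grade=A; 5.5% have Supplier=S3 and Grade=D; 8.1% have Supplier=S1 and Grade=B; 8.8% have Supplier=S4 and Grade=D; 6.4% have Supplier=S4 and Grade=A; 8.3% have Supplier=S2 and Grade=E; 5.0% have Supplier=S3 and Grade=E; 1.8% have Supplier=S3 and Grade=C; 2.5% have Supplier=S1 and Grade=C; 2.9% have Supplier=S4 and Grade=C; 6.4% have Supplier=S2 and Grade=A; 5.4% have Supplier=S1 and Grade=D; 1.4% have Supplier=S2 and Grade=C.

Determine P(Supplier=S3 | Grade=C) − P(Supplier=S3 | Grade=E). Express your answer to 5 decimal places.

P(Grade=C) = 0.025 + 0.014 + 0.018 + 0.029 = 0.086; P(Supplier=S3 | Grade=C) = 0.018/0.086 = 0.209302.
P(Grade=E) = 0.009 + 0.083 + 0.050 + 0.087 = 0.229; P(Supplier=S3 | Grade=E) = 0.050/0.229 = 0.218341.
Difference = -0.00904.

-0.00904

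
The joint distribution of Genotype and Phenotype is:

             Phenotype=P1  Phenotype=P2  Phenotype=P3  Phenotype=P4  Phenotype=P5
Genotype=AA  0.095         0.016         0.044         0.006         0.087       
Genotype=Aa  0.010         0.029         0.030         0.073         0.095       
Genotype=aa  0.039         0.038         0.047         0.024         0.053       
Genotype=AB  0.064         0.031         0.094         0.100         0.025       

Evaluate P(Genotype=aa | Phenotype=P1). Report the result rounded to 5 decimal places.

P(Phenotype=P1) = 0.095 + 0.010 + 0.039 + 0.064 = 0.208.
P(Genotype=aa | Phenotype=P1) = 0.039/0.208 = 0.18750.

0.18750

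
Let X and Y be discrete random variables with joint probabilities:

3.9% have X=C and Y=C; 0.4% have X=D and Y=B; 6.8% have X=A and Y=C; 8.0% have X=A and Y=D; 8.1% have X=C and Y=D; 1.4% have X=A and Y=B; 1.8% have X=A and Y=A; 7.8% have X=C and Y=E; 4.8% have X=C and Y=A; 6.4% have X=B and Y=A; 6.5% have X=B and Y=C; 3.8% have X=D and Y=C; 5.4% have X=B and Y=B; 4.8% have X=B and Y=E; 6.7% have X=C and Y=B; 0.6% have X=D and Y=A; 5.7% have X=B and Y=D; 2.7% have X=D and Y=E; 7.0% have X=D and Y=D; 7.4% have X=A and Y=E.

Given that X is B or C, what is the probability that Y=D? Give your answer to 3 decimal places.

P(X=B) = 0.064 + 0.054 + 0.065 + 0.057 + 0.048 = 0.288.
P(X=C) = 0.048 + 0.067 + 0.039 + 0.081 + 0.078 = 0.313.
P(X ∈ {B, C}) = 0.288 + 0.313 = 0.601; P(Y=D, X ∈ {B, C}) = 0.057 + 0.081 = 0.138.
P(Y=D | X ∈ {B, C}) = 0.138/0.601 = 0.230.

0.230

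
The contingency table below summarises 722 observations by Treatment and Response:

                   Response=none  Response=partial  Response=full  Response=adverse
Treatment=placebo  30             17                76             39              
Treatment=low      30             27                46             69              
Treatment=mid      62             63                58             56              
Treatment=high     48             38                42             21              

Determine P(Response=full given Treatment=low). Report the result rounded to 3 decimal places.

Total with Treatment=low: 30 + 27 + 46 + 69 = 172.
P(Response=full | Treatment=low) = 46/172 = 0.267.

0.267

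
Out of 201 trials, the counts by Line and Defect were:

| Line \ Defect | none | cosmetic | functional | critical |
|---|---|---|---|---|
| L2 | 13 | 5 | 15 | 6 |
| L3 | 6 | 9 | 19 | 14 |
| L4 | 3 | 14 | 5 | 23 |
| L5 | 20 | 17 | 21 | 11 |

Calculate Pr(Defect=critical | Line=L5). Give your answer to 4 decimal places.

0.1594

Total with Line=L5: 20 + 17 + 21 + 11 = 69.
P(Defect=critical | Line=L5) = 11/69 = 0.1594.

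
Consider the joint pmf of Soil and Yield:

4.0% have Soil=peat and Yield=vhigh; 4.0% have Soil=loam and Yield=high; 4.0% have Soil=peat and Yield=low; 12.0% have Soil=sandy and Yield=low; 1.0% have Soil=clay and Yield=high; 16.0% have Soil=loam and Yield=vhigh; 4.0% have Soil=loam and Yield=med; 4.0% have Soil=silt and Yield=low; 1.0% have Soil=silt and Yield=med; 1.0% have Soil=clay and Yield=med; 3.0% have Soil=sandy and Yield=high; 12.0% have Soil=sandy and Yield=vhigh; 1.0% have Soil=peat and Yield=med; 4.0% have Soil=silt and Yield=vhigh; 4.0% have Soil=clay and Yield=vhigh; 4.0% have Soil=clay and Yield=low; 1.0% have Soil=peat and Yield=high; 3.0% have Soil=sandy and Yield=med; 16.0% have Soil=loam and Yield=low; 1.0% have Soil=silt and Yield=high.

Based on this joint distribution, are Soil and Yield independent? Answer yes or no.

Every cell satisfies P(Soil,Yield) = P(Soil)·P(Yield). For instance P(Soil=peat) = 0.100, P(Yield=med) = 0.100, and 0.100×0.100 = 0.010 matches the joint entry. So Soil and Yield are independent.

yes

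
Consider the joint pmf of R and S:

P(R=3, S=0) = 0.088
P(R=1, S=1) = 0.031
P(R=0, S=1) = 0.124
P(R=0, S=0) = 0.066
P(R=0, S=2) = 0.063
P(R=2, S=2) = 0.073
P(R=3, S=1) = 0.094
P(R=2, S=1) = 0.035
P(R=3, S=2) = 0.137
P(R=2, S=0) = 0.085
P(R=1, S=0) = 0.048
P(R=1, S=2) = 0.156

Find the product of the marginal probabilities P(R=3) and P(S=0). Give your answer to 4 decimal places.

P(R=3) = 0.088 + 0.094 + 0.137 = 0.319.
P(S=0) = 0.066 + 0.048 + 0.085 + 0.088 = 0.287.
Product: 0.319 × 0.287 = 0.0916.

0.0916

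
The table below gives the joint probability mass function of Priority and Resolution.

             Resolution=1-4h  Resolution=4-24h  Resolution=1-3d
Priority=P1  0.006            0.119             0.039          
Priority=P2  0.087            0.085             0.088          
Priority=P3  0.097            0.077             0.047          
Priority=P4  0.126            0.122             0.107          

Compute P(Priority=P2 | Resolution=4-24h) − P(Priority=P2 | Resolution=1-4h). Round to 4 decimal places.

P(Resolution=4-24h) = 0.119 + 0.085 + 0.077 + 0.122 = 0.403; P(Priority=P2 | Resolution=4-24h) = 0.085/0.403 = 0.21092.
P(Resolution=1-4h) = 0.006 + 0.087 + 0.097 + 0.126 = 0.316; P(Priority=P2 | Resolution=1-4h) = 0.087/0.316 = 0.27532.
Difference = -0.0644.

-0.0644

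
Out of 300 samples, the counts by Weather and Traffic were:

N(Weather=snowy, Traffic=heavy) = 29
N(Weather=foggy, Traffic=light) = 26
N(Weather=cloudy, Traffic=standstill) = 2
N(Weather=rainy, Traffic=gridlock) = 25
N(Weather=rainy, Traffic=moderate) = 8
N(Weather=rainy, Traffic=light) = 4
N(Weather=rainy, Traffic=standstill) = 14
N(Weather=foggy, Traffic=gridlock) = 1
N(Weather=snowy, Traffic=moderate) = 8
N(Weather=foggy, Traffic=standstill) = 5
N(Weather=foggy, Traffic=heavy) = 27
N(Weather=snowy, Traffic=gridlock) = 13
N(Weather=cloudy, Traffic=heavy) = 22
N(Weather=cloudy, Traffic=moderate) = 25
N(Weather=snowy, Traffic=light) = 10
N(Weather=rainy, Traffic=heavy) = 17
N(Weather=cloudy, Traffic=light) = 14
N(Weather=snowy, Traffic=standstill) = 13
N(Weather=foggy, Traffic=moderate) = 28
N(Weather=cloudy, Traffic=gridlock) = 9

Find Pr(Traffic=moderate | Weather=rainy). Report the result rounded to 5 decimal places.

Total with Weather=rainy: 4 + 8 + 17 + 25 + 14 = 68.
P(Traffic=moderate | Weather=rainy) = 8/68 = 0.11765.

0.11765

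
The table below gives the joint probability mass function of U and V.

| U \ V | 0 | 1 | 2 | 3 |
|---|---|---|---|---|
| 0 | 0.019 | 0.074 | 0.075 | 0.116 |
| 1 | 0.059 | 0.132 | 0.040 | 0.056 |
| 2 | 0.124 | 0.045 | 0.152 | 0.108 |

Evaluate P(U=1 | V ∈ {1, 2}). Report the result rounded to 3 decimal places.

0.332

P(V=1) = 0.074 + 0.132 + 0.045 = 0.251.
P(V=2) = 0.075 + 0.040 + 0.152 = 0.267.
P(V ∈ {1, 2}) = 0.251 + 0.267 = 0.518; P(U=1, V ∈ {1, 2}) = 0.132 + 0.040 = 0.172.
P(U=1 | V ∈ {1, 2}) = 0.172/0.518 = 0.332.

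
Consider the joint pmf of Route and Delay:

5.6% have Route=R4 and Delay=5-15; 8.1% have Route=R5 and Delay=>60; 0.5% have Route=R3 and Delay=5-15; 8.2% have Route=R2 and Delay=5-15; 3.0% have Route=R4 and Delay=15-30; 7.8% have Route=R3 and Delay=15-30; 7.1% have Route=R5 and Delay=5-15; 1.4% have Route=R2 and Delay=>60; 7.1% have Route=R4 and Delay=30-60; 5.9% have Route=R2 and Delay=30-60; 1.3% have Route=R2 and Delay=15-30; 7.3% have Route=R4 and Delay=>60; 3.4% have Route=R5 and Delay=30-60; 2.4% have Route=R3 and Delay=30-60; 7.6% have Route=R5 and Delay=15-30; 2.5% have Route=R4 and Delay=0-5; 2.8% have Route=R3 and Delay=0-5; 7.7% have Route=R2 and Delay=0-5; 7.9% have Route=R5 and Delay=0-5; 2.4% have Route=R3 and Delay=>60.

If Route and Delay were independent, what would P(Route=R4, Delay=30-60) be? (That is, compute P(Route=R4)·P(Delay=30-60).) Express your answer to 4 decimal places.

0.0479

P(Route=R4) = 0.025 + 0.056 + 0.030 + 0.071 + 0.073 = 0.255.
P(Delay=30-60) = 0.059 + 0.024 + 0.071 + 0.034 = 0.188.
Product: 0.255 × 0.188 = 0.0479.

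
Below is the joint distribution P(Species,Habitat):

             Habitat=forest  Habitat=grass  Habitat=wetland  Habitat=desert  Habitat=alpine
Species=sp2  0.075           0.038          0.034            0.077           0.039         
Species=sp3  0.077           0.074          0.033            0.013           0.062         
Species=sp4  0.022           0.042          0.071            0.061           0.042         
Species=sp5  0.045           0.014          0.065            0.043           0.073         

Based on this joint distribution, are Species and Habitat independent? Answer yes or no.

P(Species=sp3) = 0.259 and P(Habitat=desert) = 0.194, so their product is 0.05025, but P(Species=sp3, Habitat=desert) = 0.013. Since these differ, Species and Habitat are not independent.

no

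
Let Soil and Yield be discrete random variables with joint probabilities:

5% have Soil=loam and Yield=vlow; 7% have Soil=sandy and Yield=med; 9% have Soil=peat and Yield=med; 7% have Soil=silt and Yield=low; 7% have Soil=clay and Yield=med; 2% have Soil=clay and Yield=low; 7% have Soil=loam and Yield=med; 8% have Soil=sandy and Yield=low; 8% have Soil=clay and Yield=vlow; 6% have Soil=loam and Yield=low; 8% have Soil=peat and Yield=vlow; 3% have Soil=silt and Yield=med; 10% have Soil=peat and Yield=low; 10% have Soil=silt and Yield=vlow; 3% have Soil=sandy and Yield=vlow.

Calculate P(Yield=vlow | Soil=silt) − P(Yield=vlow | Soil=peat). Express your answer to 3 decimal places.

0.204

P(Soil=silt) = 0.10 + 0.07 + 0.03 = 0.20; P(Yield=vlow | Soil=silt) = 0.10/0.20 = 0.5000.
P(Soil=peat) = 0.08 + 0.10 + 0.09 = 0.27; P(Yield=vlow | Soil=peat) = 0.08/0.27 = 0.2963.
Difference = 0.204.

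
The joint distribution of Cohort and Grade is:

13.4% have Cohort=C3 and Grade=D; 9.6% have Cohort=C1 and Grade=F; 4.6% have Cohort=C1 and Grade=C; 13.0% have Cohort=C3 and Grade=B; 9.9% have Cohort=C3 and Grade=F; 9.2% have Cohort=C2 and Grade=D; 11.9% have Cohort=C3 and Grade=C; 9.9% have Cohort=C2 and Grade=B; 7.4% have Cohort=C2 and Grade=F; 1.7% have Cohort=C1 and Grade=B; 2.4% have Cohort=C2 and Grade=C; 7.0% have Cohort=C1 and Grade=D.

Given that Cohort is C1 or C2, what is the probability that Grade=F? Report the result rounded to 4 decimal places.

0.3282

P(Cohort=C1) = 0.017 + 0.046 + 0.070 + 0.096 = 0.229.
P(Cohort=C2) = 0.099 + 0.024 + 0.092 + 0.074 = 0.289.
P(Cohort ∈ {C1, C2}) = 0.229 + 0.289 = 0.518; P(Grade=F, Cohort ∈ {C1, C2}) = 0.096 + 0.074 = 0.170.
P(Grade=F | Cohort ∈ {C1, C2}) = 0.170/0.518 = 0.3282.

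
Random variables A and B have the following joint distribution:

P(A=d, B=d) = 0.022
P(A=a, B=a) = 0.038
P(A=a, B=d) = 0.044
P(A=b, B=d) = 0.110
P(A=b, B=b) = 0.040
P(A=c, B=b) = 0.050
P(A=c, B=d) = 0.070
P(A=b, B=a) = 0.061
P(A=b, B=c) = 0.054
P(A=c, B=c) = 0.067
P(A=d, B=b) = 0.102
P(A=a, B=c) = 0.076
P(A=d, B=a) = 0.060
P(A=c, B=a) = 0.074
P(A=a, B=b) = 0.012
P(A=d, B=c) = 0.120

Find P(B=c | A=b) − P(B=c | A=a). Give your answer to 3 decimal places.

P(A=b) = 0.061 + 0.040 + 0.054 + 0.110 = 0.265; P(B=c | A=b) = 0.054/0.265 = 0.2038.
P(A=a) = 0.038 + 0.012 + 0.076 + 0.044 = 0.170; P(B=c | A=a) = 0.076/0.170 = 0.4471.
Difference = -0.243.

-0.243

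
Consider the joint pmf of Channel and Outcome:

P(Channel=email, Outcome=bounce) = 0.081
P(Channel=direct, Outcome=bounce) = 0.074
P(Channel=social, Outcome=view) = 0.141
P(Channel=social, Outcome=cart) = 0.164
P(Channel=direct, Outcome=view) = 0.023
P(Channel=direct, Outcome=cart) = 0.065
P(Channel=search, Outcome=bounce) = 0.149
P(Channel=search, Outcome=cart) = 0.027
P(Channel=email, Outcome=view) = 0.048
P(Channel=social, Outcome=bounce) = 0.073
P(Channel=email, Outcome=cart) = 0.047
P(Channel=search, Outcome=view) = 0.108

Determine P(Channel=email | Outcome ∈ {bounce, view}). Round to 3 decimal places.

0.185

P(Outcome=bounce) = 0.081 + 0.149 + 0.073 + 0.074 = 0.377.
P(Outcome=view) = 0.048 + 0.108 + 0.141 + 0.023 = 0.320.
P(Outcome ∈ {bounce, view}) = 0.377 + 0.320 = 0.697; P(Channel=email, Outcome ∈ {bounce, view}) = 0.081 + 0.048 = 0.129.
P(Channel=email | Outcome ∈ {bounce, view}) = 0.129/0.697 = 0.185.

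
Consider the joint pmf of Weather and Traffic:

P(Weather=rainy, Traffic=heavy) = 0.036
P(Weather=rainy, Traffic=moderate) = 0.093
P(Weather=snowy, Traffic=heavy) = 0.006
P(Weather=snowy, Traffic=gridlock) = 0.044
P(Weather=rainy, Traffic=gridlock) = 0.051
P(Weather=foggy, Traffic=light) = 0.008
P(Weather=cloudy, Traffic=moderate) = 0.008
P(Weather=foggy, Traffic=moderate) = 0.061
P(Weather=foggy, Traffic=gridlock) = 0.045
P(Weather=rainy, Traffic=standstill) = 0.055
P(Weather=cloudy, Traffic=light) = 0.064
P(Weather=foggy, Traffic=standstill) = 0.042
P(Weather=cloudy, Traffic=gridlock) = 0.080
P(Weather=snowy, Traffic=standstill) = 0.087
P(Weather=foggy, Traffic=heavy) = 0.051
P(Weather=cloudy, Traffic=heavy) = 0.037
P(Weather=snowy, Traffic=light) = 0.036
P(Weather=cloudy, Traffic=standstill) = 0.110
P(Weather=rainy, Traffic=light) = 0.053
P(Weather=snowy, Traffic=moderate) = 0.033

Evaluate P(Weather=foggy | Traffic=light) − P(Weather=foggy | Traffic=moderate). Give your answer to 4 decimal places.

-0.2631

P(Traffic=light) = 0.064 + 0.053 + 0.036 + 0.008 = 0.161; P(Weather=foggy | Traffic=light) = 0.008/0.161 = 0.04969.
P(Traffic=moderate) = 0.008 + 0.093 + 0.033 + 0.061 = 0.195; P(Weather=foggy | Traffic=moderate) = 0.061/0.195 = 0.31282.
Difference = -0.2631.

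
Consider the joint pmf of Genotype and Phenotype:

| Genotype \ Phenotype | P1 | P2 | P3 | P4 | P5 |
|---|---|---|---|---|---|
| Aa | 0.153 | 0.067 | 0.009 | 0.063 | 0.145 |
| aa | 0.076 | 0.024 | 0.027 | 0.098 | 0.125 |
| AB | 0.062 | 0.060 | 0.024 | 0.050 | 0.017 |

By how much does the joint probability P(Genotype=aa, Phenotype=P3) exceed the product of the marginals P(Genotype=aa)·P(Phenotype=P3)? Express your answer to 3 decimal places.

P(Genotype=aa) = 0.076 + 0.024 + 0.027 + 0.098 + 0.125 = 0.350.
P(Phenotype=P3) = 0.009 + 0.027 + 0.024 = 0.060.
P(Genotype=aa, Phenotype=P3) − P(Genotype=aa)P(Phenotype=P3) = 0.027 − 0.350×0.060 = 0.006.

0.006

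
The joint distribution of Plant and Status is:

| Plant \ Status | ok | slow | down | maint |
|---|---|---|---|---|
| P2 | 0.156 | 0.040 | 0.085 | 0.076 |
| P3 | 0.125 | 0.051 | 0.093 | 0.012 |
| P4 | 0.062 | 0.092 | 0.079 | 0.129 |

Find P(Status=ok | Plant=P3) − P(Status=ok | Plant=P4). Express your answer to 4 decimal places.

P(Plant=P3) = 0.125 + 0.051 + 0.093 + 0.012 = 0.281; P(Status=ok | Plant=P3) = 0.125/0.281 = 0.44484.
P(Plant=P4) = 0.062 + 0.092 + 0.079 + 0.129 = 0.362; P(Status=ok | Plant=P4) = 0.062/0.362 = 0.17127.
Difference = 0.2736.

0.2736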